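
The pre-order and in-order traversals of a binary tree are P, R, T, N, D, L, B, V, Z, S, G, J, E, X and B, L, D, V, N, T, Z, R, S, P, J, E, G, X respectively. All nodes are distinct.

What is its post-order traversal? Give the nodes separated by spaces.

The first element of pre-order is the root; it splits in-order into left and right subtrees.
Root P: left subtree has 9 nodes {B, L, D, V, N, T, Z, R, S}, right has 4 {J, E, G, X}.
  Root R: left subtree has 7 nodes {B, L, D, V, N, T, Z}, right has 1 {S}.
    Root T: left subtree has 5 nodes {B, L, D, V, N}, right has 1 {Z}.
      Root N: left subtree has 4 nodes {B, L, D, V}, right has 0 { }.
        Root D: left subtree has 2 nodes {B, L}, right has 1 {V}.
          Root L: left subtree has 1 node {B}, right has 0 { }.
  Root G: left subtree has 2 nodes {J, E}, right has 1 {X}.
    Root J: left subtree has 0 nodes { }, right has 1 {E}.

B L V D N Z T S R E J X G P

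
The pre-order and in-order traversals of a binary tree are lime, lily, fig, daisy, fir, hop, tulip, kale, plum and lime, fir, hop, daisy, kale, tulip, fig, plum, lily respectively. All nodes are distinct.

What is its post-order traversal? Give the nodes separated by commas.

hop, fir, kale, tulip, daisy, plum, fig, lily, lime

The first element of pre-order is the root; it splits in-order into left and right subtrees.
Root lime: left subtree has 0 nodes { }, right has 8 {fir, hop, daisy, kale, tulip, fig, plum, lily}.
  Root lily: left subtree has 7 nodes {fir, hop, daisy, kale, tulip, fig, plum}, right has 0 { }.
    Root fig: left subtree has 5 nodes {fir, hop, daisy, kale, tulip}, right has 1 {plum}.
      Root daisy: left subtree has 2 nodes {fir, hop}, right has 2 {kale, tulip}.
        Root fir: left subtree has 0 nodes { }, right has 1 {hop}.
        Root tulip: left subtree has 1 node {kale}, right has 0 { }.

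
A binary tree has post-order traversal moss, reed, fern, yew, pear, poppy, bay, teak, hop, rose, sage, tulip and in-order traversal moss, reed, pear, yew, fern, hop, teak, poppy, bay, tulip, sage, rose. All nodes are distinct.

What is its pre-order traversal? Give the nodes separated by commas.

The last element of post-order is the root; it splits in-order into left and right subtrees.
Root tulip: left subtree has 9 nodes {moss, reed, pear, yew, fern, hop, teak, poppy, bay}, right has 2 {sage, rose}.
  Root hop: left subtree has 5 nodes {moss, reed, pear, yew, fern}, right has 3 {teak, poppy, bay}.
    Root pear: left subtree has 2 nodes {moss, reed}, right has 2 {yew, fern}.
      Root reed: left subtree has 1 node {moss}, right has 0 { }.
      Root yew: left subtree has 0 nodes { }, right has 1 {fern}.
    Root teak: left subtree has 0 nodes { }, right has 2 {poppy, bay}.
      Root bay: left subtree has 1 node {poppy}, right has 0 { }.
  Root sage: left subtree has 0 nodes { }, right has 1 {rose}.

tulip, hop, pear, reed, moss, yew, fern, teak, bay, poppy, sage, rose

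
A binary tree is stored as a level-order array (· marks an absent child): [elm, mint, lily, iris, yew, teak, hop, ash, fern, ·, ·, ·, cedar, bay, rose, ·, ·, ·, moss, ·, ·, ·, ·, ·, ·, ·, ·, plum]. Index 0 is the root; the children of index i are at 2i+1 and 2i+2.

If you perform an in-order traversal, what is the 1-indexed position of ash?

In-order visits the left subtree, then the node, then the right subtree.
At elm: go left to mint.
  At mint: go left to iris.
    At iris: go left to ash.
      ash is a leaf — visit ash.
    Visit iris.
    At iris: go right to fern.
      At fern: no left child.
      Visit fern.
      At fern: go right to moss.
        moss is a leaf — visit moss.
  Visit mint.
  At mint: go right to yew.
    yew is a leaf — visit yew.
Visit elm.
At elm: go right to lily.
  At lily: go left to teak.
    At teak: no left child.
    Visit teak.
    At teak: go right to cedar.
      cedar is a leaf — visit cedar.
  Visit lily.
  At lily: go right to hop.
    At hop: go left to bay.
      At bay: go left to plum.
        plum is a leaf — visit plum.
      Visit bay.
      At bay: no right child.
    Visit hop.
    At hop: go right to rose.
      rose is a leaf — visit rose.
Full in-order sequence: ash, iris, fern, moss, mint, yew, elm, teak, cedar, lily, plum, bay, hop, rose.

1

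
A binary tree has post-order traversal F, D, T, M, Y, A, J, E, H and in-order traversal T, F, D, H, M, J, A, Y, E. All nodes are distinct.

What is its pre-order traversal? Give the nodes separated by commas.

H, T, D, F, E, J, M, A, Y

The last element of post-order is the root; it splits in-order into left and right subtrees.
Root H: left subtree has 3 nodes {T, F, D}, right has 5 {M, J, A, Y, E}.
  Root T: left subtree has 0 nodes { }, right has 2 {F, D}.
    Root D: left subtree has 1 node {F}, right has 0 { }.
  Root E: left subtree has 4 nodes {M, J, A, Y}, right has 0 { }.
    Root J: left subtree has 1 node {M}, right has 2 {A, Y}.
      Root A: left subtree has 0 nodes { }, right has 1 {Y}.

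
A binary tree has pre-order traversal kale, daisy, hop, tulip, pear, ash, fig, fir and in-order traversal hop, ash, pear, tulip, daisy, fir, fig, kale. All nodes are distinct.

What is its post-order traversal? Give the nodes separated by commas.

ash, pear, tulip, hop, fir, fig, daisy, kale

The first element of pre-order is the root; it splits in-order into left and right subtrees.
Root kale: left subtree has 7 nodes {hop, ash, pear, tulip, daisy, fir, fig}, right has 0 { }.
  Root daisy: left subtree has 4 nodes {hop, ash, pear, tulip}, right has 2 {fir, fig}.
    Root hop: left subtree has 0 nodes { }, right has 3 {ash, pear, tulip}.
      Root tulip: left subtree has 2 nodes {ash, pear}, right has 0 { }.
        Root pear: left subtree has 1 node {ash}, right has 0 { }.
    Root fig: left subtree has 1 node {fir}, right has 0 { }.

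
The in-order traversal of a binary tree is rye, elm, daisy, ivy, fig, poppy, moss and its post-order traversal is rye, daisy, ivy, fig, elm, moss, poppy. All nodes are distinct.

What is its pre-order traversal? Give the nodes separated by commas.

poppy, elm, rye, fig, ivy, daisy, moss

The last element of post-order is the root; it splits in-order into left and right subtrees.
Root poppy: left subtree has 5 nodes {rye, elm, daisy, ivy, fig}, right has 1 {moss}.
  Root elm: left subtree has 1 node {rye}, right has 3 {daisy, ivy, fig}.
    Root fig: left subtree has 2 nodes {daisy, ivy}, right has 0 { }.
      Root ivy: left subtree has 1 node {daisy}, right has 0 { }.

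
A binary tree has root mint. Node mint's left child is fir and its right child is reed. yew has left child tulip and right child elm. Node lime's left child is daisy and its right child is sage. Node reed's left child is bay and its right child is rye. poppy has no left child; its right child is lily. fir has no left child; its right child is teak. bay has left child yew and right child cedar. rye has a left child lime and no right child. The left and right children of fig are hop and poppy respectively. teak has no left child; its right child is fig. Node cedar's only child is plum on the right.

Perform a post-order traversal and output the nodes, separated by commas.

Post-order visits the left subtree, then the right subtree, then the node.
At mint: go left to fir.
  At fir: no left child.
  At fir: go right to teak.
    At teak: no left child.
    At teak: go right to fig.
      At fig: go left to hop.
        hop is a leaf — visit hop.
      At fig: go right to poppy.
        At poppy: no left child.
        At poppy: go right to lily.
          lily is a leaf — visit lily.
        Visit poppy.
      Visit fig.
    Visit teak.
  Visit fir.
At mint: go right to reed.
  At reed: go left to bay.
    At bay: go left to yew.
      At yew: go left to tulip.
        tulip is a leaf — visit tulip.
      At yew: go right to elm.
        elm is a leaf — visit elm.
      Visit yew.
    At bay: go right to cedar.
      At cedar: no left child.
      At cedar: go right to plum.
        plum is a leaf — visit plum.
      Visit cedar.
    Visit bay.
  At reed: go right to rye.
    At rye: go left to lime.
      At lime: go left to daisy.
        daisy is a leaf — visit daisy.
      At lime: go right to sage.
        sage is a leaf — visit sage.
      Visit lime.
    At rye: no right child.
    Visit rye.
  Visit reed.
Visit mint.

hop, lily, poppy, fig, teak, fir, tulip, elm, yew, plum, cedar, bay, daisy, sage, lime, rye, reed, mint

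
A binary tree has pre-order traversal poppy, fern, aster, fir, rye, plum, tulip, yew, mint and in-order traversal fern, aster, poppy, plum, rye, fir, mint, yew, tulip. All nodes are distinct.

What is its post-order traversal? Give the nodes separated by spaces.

The first element of pre-order is the root; it splits in-order into left and right subtrees.
Root poppy: left subtree has 2 nodes {fern, aster}, right has 6 {plum, rye, fir, mint, yew, tulip}.
  Root fern: left subtree has 0 nodes { }, right has 1 {aster}.
  Root fir: left subtree has 2 nodes {plum, rye}, right has 3 {mint, yew, tulip}.
    Root rye: left subtree has 1 node {plum}, right has 0 { }.
    Root tulip: left subtree has 2 nodes {mint, yew}, right has 0 { }.
      Root yew: left subtree has 1 node {mint}, right has 0 { }.

aster fern plum rye mint yew tulip fir poppy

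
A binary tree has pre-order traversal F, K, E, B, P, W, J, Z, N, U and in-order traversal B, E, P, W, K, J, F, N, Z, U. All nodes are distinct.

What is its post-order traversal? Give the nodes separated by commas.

The first element of pre-order is the root; it splits in-order into left and right subtrees.
Root F: left subtree has 6 nodes {B, E, P, W, K, J}, right has 3 {N, Z, U}.
  Root K: left subtree has 4 nodes {B, E, P, W}, right has 1 {J}.
    Root E: left subtree has 1 node {B}, right has 2 {P, W}.
      Root P: left subtree has 0 nodes { }, right has 1 {W}.
  Root Z: left subtree has 1 node {N}, right has 1 {U}.

B, W, P, E, J, K, N, U, Z, F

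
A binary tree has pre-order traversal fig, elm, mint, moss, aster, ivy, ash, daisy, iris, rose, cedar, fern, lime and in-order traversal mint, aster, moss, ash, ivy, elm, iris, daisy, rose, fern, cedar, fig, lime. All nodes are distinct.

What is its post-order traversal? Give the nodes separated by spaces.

The first element of pre-order is the root; it splits in-order into left and right subtrees.
Root fig: left subtree has 11 nodes {mint, aster, moss, ash, ivy, elm, iris, daisy, rose, fern, cedar}, right has 1 {lime}.
  Root elm: left subtree has 5 nodes {mint, aster, moss, ash, ivy}, right has 5 {iris, daisy, rose, fern, cedar}.
    Root mint: left subtree has 0 nodes { }, right has 4 {aster, moss, ash, ivy}.
      Root moss: left subtree has 1 node {aster}, right has 2 {ash, ivy}.
        Root ivy: left subtree has 1 node {ash}, right has 0 { }.
    Root daisy: left subtree has 1 node {iris}, right has 3 {rose, fern, cedar}.
      Root rose: left subtree has 0 nodes { }, right has 2 {fern, cedar}.
        Root cedar: left subtree has 1 node {fern}, right has 0 { }.

aster ash ivy moss mint iris fern cedar rose daisy elm lime fig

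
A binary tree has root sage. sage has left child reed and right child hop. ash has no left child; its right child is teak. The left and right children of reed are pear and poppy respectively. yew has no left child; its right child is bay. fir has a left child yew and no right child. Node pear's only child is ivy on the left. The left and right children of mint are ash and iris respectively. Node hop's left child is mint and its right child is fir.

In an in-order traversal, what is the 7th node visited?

In-order visits the left subtree, then the node, then the right subtree.
At sage: go left to reed.
  At reed: go left to pear.
    At pear: go left to ivy.
      ivy is a leaf — visit ivy.
    Visit pear.
    At pear: no right child.
  Visit reed.
  At reed: go right to poppy.
    poppy is a leaf — visit poppy.
Visit sage.
At sage: go right to hop.
  At hop: go left to mint.
    At mint: go left to ash.
      At ash: no left child.
      Visit ash.
      At ash: go right to teak.
        teak is a leaf — visit teak.
    Visit mint.
    At mint: go right to iris.
      iris is a leaf — visit iris.
  Visit hop.
  At hop: go right to fir.
    At fir: go left to yew.
      At yew: no left child.
      Visit yew.
      At yew: go right to bay.
        bay is a leaf — visit bay.
    Visit fir.
    At fir: no right child.
Full in-order sequence: ivy, pear, reed, poppy, sage, ash, teak, mint, iris, hop, yew, bay, fir.

teak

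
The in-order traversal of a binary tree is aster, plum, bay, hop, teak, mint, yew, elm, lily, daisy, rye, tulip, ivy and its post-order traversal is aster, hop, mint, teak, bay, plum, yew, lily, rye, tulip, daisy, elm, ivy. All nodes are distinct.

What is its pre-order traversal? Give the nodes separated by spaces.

ivy elm yew plum aster bay teak hop mint daisy lily tulip rye

The last element of post-order is the root; it splits in-order into left and right subtrees.
Root ivy: left subtree has 12 nodes {aster, plum, bay, hop, teak, mint, yew, elm, lily, daisy, rye, tulip}, right has 0 { }.
  Root elm: left subtree has 7 nodes {aster, plum, bay, hop, teak, mint, yew}, right has 4 {lily, daisy, rye, tulip}.
    Root yew: left subtree has 6 nodes {aster, plum, bay, hop, teak, mint}, right has 0 { }.
      Root plum: left subtree has 1 node {aster}, right has 4 {bay, hop, teak, mint}.
        Root bay: left subtree has 0 nodes { }, right has 3 {hop, teak, mint}.
          Root teak: left subtree has 1 node {hop}, right has 1 {mint}.
    Root daisy: left subtree has 1 node {lily}, right has 2 {rye, tulip}.
      Root tulip: left subtree has 1 node {rye}, right has 0 { }.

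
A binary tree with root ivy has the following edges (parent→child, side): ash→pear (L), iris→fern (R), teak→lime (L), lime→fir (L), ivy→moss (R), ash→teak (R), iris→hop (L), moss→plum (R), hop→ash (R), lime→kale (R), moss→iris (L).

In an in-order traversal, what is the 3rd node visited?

pear

In-order visits the left subtree, then the node, then the right subtree.
At ivy: no left child.
Visit ivy.
At ivy: go right to moss.
  At moss: go left to iris.
    At iris: go left to hop.
      At hop: no left child.
      Visit hop.
      At hop: go right to ash.
        At ash: go left to pear.
          pear is a leaf — visit pear.
        Visit ash.
        At ash: go right to teak.
          At teak: go left to lime.
            At lime: go left to fir.
              fir is a leaf — visit fir.
            Visit lime.
            At lime: go right to kale.
              kale is a leaf — visit kale.
          Visit teak.
          At teak: no right child.
    Visit iris.
    At iris: go right to fern.
      fern is a leaf — visit fern.
  Visit moss.
  At moss: go right to plum.
    plum is a leaf — visit plum.
Full in-order sequence: ivy, hop, pear, ash, fir, lime, kale, teak, iris, fern, moss, plum.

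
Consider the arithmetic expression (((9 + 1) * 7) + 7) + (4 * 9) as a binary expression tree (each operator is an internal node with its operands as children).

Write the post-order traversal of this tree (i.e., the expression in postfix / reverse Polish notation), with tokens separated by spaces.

9 1 + 7 * 7 + 4 9 * +

Post-order on an expression tree gives postfix notation: for each operator, emit left operand, right operand, then the operator.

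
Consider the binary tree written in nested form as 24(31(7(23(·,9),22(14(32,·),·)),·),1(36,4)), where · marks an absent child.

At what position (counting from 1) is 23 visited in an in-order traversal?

1

In-order visits the left subtree, then the node, then the right subtree.
At 24: go left to 31.
  At 31: go left to 7.
    At 7: go left to 23.
      At 23: no left child.
      Visit 23.
      At 23: go right to 9.
        9 is a leaf — visit 9.
    Visit 7.
    At 7: go right to 22.
      At 22: go left to 14.
        At 14: go left to 32.
          32 is a leaf — visit 32.
        Visit 14.
        At 14: no right child.
      Visit 22.
      At 22: no right child.
  Visit 31.
  At 31: no right child.
Visit 24.
At 24: go right to 1.
  At 1: go left to 36.
    36 is a leaf — visit 36.
  Visit 1.
  At 1: go right to 4.
    4 is a leaf — visit 4.
Full in-order sequence: 23, 9, 7, 32, 14, 22, 31, 24, 36, 1, 4.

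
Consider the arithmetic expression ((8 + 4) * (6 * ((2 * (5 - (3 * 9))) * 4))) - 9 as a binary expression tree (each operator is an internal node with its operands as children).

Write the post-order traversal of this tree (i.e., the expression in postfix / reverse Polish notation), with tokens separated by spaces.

8 4 + 6 2 5 3 9 * - * 4 * * * 9 -

Post-order on an expression tree gives postfix notation: for each operator, emit left operand, right operand, then the operator.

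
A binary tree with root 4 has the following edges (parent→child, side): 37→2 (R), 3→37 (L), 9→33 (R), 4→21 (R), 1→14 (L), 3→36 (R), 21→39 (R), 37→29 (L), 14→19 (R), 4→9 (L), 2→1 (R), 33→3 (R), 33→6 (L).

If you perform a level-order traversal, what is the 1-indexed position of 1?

12

Level-order visits nodes level by level from the root, left to right within each level.
Level 0: 4
Level 1: 9, 21
Level 2: 33, 39
Level 3: 6, 3
Level 4: 37, 36
Level 5: 29, 2
Level 6: 1
Level 7: 14
Level 8: 19
Full level-order sequence: 4, 9, 21, 33, 39, 6, 3, 37, 36, 29, 2, 1, 14, 19.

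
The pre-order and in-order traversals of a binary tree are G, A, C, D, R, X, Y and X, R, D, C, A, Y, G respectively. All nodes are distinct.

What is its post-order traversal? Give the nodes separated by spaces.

The first element of pre-order is the root; it splits in-order into left and right subtrees.
Root G: left subtree has 6 nodes {X, R, D, C, A, Y}, right has 0 { }.
  Root A: left subtree has 4 nodes {X, R, D, C}, right has 1 {Y}.
    Root C: left subtree has 3 nodes {X, R, D}, right has 0 { }.
      Root D: left subtree has 2 nodes {X, R}, right has 0 { }.
        Root R: left subtree has 1 node {X}, right has 0 { }.

X R D C Y A G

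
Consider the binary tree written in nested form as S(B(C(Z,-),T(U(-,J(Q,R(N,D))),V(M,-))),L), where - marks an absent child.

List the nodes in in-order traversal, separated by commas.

In-order visits the left subtree, then the node, then the right subtree.
At S: go left to B.
  At B: go left to C.
    At C: go left to Z.
      Z is a leaf — visit Z.
    Visit C.
    At C: no right child.
  Visit B.
  At B: go right to T.
    At T: go left to U.
      At U: no left child.
      Visit U.
      At U: go right to J.
        At J: go left to Q.
          Q is a leaf — visit Q.
        Visit J.
        At J: go right to R.
          At R: go left to N.
            N is a leaf — visit N.
          Visit R.
          At R: go right to D.
            D is a leaf — visit D.
    Visit T.
    At T: go right to V.
      At V: go left to M.
        M is a leaf — visit M.
      Visit V.
      At V: no right child.
Visit S.
At S: go right to L.
  L is a leaf — visit L.

Z, C, B, U, Q, J, N, R, D, T, M, V, S, L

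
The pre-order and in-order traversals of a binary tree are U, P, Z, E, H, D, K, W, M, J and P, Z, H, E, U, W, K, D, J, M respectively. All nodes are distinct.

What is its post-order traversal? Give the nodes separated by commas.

The first element of pre-order is the root; it splits in-order into left and right subtrees.
Root U: left subtree has 4 nodes {P, Z, H, E}, right has 5 {W, K, D, J, M}.
  Root P: left subtree has 0 nodes { }, right has 3 {Z, H, E}.
    Root Z: left subtree has 0 nodes { }, right has 2 {H, E}.
      Root E: left subtree has 1 node {H}, right has 0 { }.
  Root D: left subtree has 2 nodes {W, K}, right has 2 {J, M}.
    Root K: left subtree has 1 node {W}, right has 0 { }.
    Root M: left subtree has 1 node {J}, right has 0 { }.

H, E, Z, P, W, K, J, M, D, U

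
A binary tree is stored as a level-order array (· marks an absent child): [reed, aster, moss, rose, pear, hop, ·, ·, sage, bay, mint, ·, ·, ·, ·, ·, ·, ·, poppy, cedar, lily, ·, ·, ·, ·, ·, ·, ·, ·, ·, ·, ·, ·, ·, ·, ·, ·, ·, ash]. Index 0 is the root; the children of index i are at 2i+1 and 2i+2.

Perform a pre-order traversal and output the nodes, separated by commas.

reed, aster, rose, sage, poppy, ash, pear, bay, cedar, lily, mint, moss, hop

Pre-order visits the node, then its left subtree, then its right subtree.
Visit reed.
At reed: go left to aster.
  Visit aster.
  At aster: go left to rose.
    Visit rose.
    At rose: no left child.
    At rose: go right to sage.
      Visit sage.
      At sage: no left child.
      At sage: go right to poppy.
        Visit poppy.
        At poppy: no left child.
        At poppy: go right to ash.
          ash is a leaf — visit ash.
  At aster: go right to pear.
    Visit pear.
    At pear: go left to bay.
      Visit bay.
      At bay: go left to cedar.
        cedar is a leaf — visit cedar.
      At bay: go right to lily.
        lily is a leaf — visit lily.
    At pear: go right to mint.
      mint is a leaf — visit mint.
At reed: go right to moss.
  Visit moss.
  At moss: go left to hop.
    hop is a leaf — visit hop.
  At moss: no right child.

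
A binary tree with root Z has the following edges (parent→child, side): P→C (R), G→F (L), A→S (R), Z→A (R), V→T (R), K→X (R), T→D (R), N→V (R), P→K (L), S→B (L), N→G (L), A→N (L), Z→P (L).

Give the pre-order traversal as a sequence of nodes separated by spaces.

Pre-order visits the node, then its left subtree, then its right subtree.
Visit Z.
At Z: go left to P.
  Visit P.
  At P: go left to K.
    Visit K.
    At K: no left child.
    At K: go right to X.
      X is a leaf — visit X.
  At P: go right to C.
    C is a leaf — visit C.
At Z: go right to A.
  Visit A.
  At A: go left to N.
    Visit N.
    At N: go left to G.
      Visit G.
      At G: go left to F.
        F is a leaf — visit F.
      At G: no right child.
    At N: go right to V.
      Visit V.
      At V: no left child.
      At V: go right to T.
        Visit T.
        At T: no left child.
        At T: go right to D.
          D is a leaf — visit D.
  At A: go right to S.
    Visit S.
    At S: go left to B.
      B is a leaf — visit B.
    At S: no right child.

Z P K X C A N G F V T D S B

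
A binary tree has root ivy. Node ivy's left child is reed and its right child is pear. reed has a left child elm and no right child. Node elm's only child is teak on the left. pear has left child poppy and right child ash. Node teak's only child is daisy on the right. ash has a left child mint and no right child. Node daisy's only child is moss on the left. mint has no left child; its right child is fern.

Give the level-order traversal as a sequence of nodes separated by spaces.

Level-order visits nodes level by level from the root, left to right within each level.
Level 0: ivy
Level 1: reed, pear
Level 2: elm, poppy, ash
Level 3: teak, mint
Level 4: daisy, fern
Level 5: moss

ivy reed pear elm poppy ash teak mint daisy fern moss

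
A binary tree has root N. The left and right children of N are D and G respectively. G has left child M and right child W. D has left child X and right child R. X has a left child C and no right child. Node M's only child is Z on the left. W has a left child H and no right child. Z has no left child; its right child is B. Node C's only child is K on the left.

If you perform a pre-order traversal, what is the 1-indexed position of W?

Pre-order visits the node, then its left subtree, then its right subtree.
Visit N.
At N: go left to D.
  Visit D.
  At D: go left to X.
    Visit X.
    At X: go left to C.
      Visit C.
      At C: go left to K.
        K is a leaf — visit K.
      At C: no right child.
    At X: no right child.
  At D: go right to R.
    R is a leaf — visit R.
At N: go right to G.
  Visit G.
  At G: go left to M.
    Visit M.
    At M: go left to Z.
      Visit Z.
      At Z: no left child.
      At Z: go right to B.
        B is a leaf — visit B.
    At M: no right child.
  At G: go right to W.
    Visit W.
    At W: go left to H.
      H is a leaf — visit H.
    At W: no right child.
Full pre-order sequence: N, D, X, C, K, R, G, M, Z, B, W, H.

11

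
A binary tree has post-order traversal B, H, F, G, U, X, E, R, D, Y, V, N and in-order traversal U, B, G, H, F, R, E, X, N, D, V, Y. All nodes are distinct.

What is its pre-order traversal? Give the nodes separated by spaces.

The last element of post-order is the root; it splits in-order into left and right subtrees.
Root N: left subtree has 8 nodes {U, B, G, H, F, R, E, X}, right has 3 {D, V, Y}.
  Root R: left subtree has 5 nodes {U, B, G, H, F}, right has 2 {E, X}.
    Root U: left subtree has 0 nodes { }, right has 4 {B, G, H, F}.
      Root G: left subtree has 1 node {B}, right has 2 {H, F}.
        Root F: left subtree has 1 node {H}, right has 0 { }.
    Root E: left subtree has 0 nodes { }, right has 1 {X}.
  Root V: left subtree has 1 node {D}, right has 1 {Y}.

N R U G B F H E X V D Y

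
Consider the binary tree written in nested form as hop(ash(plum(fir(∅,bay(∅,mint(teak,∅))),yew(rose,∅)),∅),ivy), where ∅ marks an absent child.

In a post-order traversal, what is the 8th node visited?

ash

Post-order visits the left subtree, then the right subtree, then the node.
At hop: go left to ash.
  At ash: go left to plum.
    At plum: go left to fir.
      At fir: no left child.
      At fir: go right to bay.
        At bay: no left child.
        At bay: go right to mint.
          At mint: go left to teak.
            teak is a leaf — visit teak.
          At mint: no right child.
          Visit mint.
        Visit bay.
      Visit fir.
    At plum: go right to yew.
      At yew: go left to rose.
        rose is a leaf — visit rose.
      At yew: no right child.
      Visit yew.
    Visit plum.
  At ash: no right child.
  Visit ash.
At hop: go right to ivy.
  ivy is a leaf — visit ivy.
Visit hop.
Full post-order sequence: teak, mint, bay, fir, rose, yew, plum, ash, ivy, hop.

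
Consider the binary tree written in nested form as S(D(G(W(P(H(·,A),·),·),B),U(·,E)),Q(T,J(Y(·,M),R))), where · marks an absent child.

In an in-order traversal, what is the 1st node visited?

H

In-order visits the left subtree, then the node, then the right subtree.
At S: go left to D.
  At D: go left to G.
    At G: go left to W.
      At W: go left to P.
        At P: go left to H.
          At H: no left child.
          Visit H.
          At H: go right to A.
            A is a leaf — visit A.
        Visit P.
        At P: no right child.
      Visit W.
      At W: no right child.
    Visit G.
    At G: go right to B.
      B is a leaf — visit B.
  Visit D.
  At D: go right to U.
    At U: no left child.
    Visit U.
    At U: go right to E.
      E is a leaf — visit E.
Visit S.
At S: go right to Q.
  At Q: go left to T.
    T is a leaf — visit T.
  Visit Q.
  At Q: go right to J.
    At J: go left to Y.
      At Y: no left child.
      Visit Y.
      At Y: go right to M.
        M is a leaf — visit M.
    Visit J.
    At J: go right to R.
      R is a leaf — visit R.
Full in-order sequence: H, A, P, W, G, B, D, U, E, S, T, Q, Y, M, J, R.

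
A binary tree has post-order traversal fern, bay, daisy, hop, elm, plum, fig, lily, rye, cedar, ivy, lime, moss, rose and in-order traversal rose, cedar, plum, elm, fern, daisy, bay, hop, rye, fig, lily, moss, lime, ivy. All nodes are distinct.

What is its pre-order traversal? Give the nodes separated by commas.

rose, moss, cedar, rye, plum, elm, hop, daisy, fern, bay, lily, fig, lime, ivy

The last element of post-order is the root; it splits in-order into left and right subtrees.
Root rose: left subtree has 0 nodes { }, right has 13 {cedar, plum, elm, fern, daisy, bay, hop, rye, fig, lily, moss, lime, ivy}.
  Root moss: left subtree has 10 nodes {cedar, plum, elm, fern, daisy, bay, hop, rye, fig, lily}, right has 2 {lime, ivy}.
    Root cedar: left subtree has 0 nodes { }, right has 9 {plum, elm, fern, daisy, bay, hop, rye, fig, lily}.
      Root rye: left subtree has 6 nodes {plum, elm, fern, daisy, bay, hop}, right has 2 {fig, lily}.
        Root plum: left subtree has 0 nodes { }, right has 5 {elm, fern, daisy, bay, hop}.
          Root elm: left subtree has 0 nodes { }, right has 4 {fern, daisy, bay, hop}.
            Root hop: left subtree has 3 nodes {fern, daisy, bay}, right has 0 { }.
              Root daisy: left subtree has 1 node {fern}, right has 1 {bay}.
        Root lily: left subtree has 1 node {fig}, right has 0 { }.
    Root lime: left subtree has 0 nodes { }, right has 1 {ivy}.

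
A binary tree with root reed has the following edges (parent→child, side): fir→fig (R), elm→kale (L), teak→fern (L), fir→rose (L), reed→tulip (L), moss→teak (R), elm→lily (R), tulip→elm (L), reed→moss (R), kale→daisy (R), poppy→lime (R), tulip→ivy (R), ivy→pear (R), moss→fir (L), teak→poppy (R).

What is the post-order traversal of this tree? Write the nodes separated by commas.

daisy, kale, lily, elm, pear, ivy, tulip, rose, fig, fir, fern, lime, poppy, teak, moss, reed

Post-order visits the left subtree, then the right subtree, then the node.
At reed: go left to tulip.
  At tulip: go left to elm.
    At elm: go left to kale.
      At kale: no left child.
      At kale: go right to daisy.
        daisy is a leaf — visit daisy.
      Visit kale.
    At elm: go right to lily.
      lily is a leaf — visit lily.
    Visit elm.
  At tulip: go right to ivy.
    At ivy: no left child.
    At ivy: go right to pear.
      pear is a leaf — visit pear.
    Visit ivy.
  Visit tulip.
At reed: go right to moss.
  At moss: go left to fir.
    At fir: go left to rose.
      rose is a leaf — visit rose.
    At fir: go right to fig.
      fig is a leaf — visit fig.
    Visit fir.
  At moss: go right to teak.
    At teak: go left to fern.
      fern is a leaf — visit fern.
    At teak: go right to poppy.
      At poppy: no left child.
      At poppy: go right to lime.
        lime is a leaf — visit lime.
      Visit poppy.
    Visit teak.
  Visit moss.
Visit reed.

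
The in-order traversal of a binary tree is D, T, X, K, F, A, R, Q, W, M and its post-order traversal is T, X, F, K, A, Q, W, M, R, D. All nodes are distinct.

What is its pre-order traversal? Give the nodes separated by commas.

D, R, A, K, X, T, F, M, W, Q

The last element of post-order is the root; it splits in-order into left and right subtrees.
Root D: left subtree has 0 nodes { }, right has 9 {T, X, K, F, A, R, Q, W, M}.
  Root R: left subtree has 5 nodes {T, X, K, F, A}, right has 3 {Q, W, M}.
    Root A: left subtree has 4 nodes {T, X, K, F}, right has 0 { }.
      Root K: left subtree has 2 nodes {T, X}, right has 1 {F}.
        Root X: left subtree has 1 node {T}, right has 0 { }.
    Root M: left subtree has 2 nodes {Q, W}, right has 0 { }.
      Root W: left subtree has 1 node {Q}, right has 0 { }.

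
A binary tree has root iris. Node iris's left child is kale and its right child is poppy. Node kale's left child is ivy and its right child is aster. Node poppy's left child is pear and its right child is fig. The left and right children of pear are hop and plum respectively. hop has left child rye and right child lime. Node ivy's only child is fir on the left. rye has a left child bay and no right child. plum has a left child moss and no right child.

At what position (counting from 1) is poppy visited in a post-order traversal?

Post-order visits the left subtree, then the right subtree, then the node.
At iris: go left to kale.
  At kale: go left to ivy.
    At ivy: go left to fir.
      fir is a leaf — visit fir.
    At ivy: no right child.
    Visit ivy.
  At kale: go right to aster.
    aster is a leaf — visit aster.
  Visit kale.
At iris: go right to poppy.
  At poppy: go left to pear.
    At pear: go left to hop.
      At hop: go left to rye.
        At rye: go left to bay.
          bay is a leaf — visit bay.
        At rye: no right child.
        Visit rye.
      At hop: go right to lime.
        lime is a leaf — visit lime.
      Visit hop.
    At pear: go right to plum.
      At plum: go left to moss.
        moss is a leaf — visit moss.
      At plum: no right child.
      Visit plum.
    Visit pear.
  At poppy: go right to fig.
    fig is a leaf — visit fig.
  Visit poppy.
Visit iris.
Full post-order sequence: fir, ivy, aster, kale, bay, rye, lime, hop, moss, plum, pear, fig, poppy, iris.

13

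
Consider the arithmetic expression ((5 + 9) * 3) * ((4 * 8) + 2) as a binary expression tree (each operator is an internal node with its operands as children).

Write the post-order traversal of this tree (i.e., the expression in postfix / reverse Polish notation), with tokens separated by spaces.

Post-order on an expression tree gives postfix notation: for each operator, emit left operand, right operand, then the operator.

5 9 + 3 * 4 8 * 2 + *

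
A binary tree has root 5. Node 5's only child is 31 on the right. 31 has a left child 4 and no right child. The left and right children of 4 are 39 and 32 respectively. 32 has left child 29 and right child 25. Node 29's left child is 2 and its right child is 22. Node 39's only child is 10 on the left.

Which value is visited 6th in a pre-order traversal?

32

Pre-order visits the node, then its left subtree, then its right subtree.
Visit 5.
At 5: no left child.
At 5: go right to 31.
  Visit 31.
  At 31: go left to 4.
    Visit 4.
    At 4: go left to 39.
      Visit 39.
      At 39: go left to 10.
        10 is a leaf — visit 10.
      At 39: no right child.
    At 4: go right to 32.
      Visit 32.
      At 32: go left to 29.
        Visit 29.
        At 29: go left to 2.
          2 is a leaf — visit 2.
        At 29: go right to 22.
          22 is a leaf — visit 22.
      At 32: go right to 25.
        25 is a leaf — visit 25.
  At 31: no right child.
Full pre-order sequence: 5, 31, 4, 39, 10, 32, 29, 2, 22, 25.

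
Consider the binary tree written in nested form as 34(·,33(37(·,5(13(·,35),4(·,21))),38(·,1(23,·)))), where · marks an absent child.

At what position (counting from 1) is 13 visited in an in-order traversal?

In-order visits the left subtree, then the node, then the right subtree.
At 34: no left child.
Visit 34.
At 34: go right to 33.
  At 33: go left to 37.
    At 37: no left child.
    Visit 37.
    At 37: go right to 5.
      At 5: go left to 13.
        At 13: no left child.
        Visit 13.
        At 13: go right to 35.
          35 is a leaf — visit 35.
      Visit 5.
      At 5: go right to 4.
        At 4: no left child.
        Visit 4.
        At 4: go right to 21.
          21 is a leaf — visit 21.
  Visit 33.
  At 33: go right to 38.
    At 38: no left child.
    Visit 38.
    At 38: go right to 1.
      At 1: go left to 23.
        23 is a leaf — visit 23.
      Visit 1.
      At 1: no right child.
Full in-order sequence: 34, 37, 13, 35, 5, 4, 21, 33, 38, 23, 1.

3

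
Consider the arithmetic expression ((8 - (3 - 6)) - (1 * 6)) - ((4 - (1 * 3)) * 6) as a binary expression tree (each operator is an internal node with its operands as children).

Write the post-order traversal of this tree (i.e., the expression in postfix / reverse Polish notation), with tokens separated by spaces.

Post-order on an expression tree gives postfix notation: for each operator, emit left operand, right operand, then the operator.

8 3 6 - - 1 6 * - 4 1 3 * - 6 * -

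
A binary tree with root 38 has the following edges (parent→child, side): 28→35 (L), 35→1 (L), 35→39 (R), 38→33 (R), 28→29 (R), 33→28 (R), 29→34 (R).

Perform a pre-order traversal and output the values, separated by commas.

38, 33, 28, 35, 1, 39, 29, 34

Pre-order visits the node, then its left subtree, then its right subtree.
Visit 38.
At 38: no left child.
At 38: go right to 33.
  Visit 33.
  At 33: no left child.
  At 33: go right to 28.
    Visit 28.
    At 28: go left to 35.
      Visit 35.
      At 35: go left to 1.
        1 is a leaf — visit 1.
      At 35: go right to 39.
        39 is a leaf — visit 39.
    At 28: go right to 29.
      Visit 29.
      At 29: no left child.
      At 29: go right to 34.
        34 is a leaf — visit 34.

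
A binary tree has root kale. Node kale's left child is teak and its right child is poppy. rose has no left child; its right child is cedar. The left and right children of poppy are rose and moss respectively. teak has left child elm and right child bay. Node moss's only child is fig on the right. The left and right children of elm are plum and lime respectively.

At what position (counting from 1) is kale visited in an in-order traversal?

In-order visits the left subtree, then the node, then the right subtree.
At kale: go left to teak.
  At teak: go left to elm.
    At elm: go left to plum.
      plum is a leaf — visit plum.
    Visit elm.
    At elm: go right to lime.
      lime is a leaf — visit lime.
  Visit teak.
  At teak: go right to bay.
    bay is a leaf — visit bay.
Visit kale.
At kale: go right to poppy.
  At poppy: go left to rose.
    At rose: no left child.
    Visit rose.
    At rose: go right to cedar.
      cedar is a leaf — visit cedar.
  Visit poppy.
  At poppy: go right to moss.
    At moss: no left child.
    Visit moss.
    At moss: go right to fig.
      fig is a leaf — visit fig.
Full in-order sequence: plum, elm, lime, teak, bay, kale, rose, cedar, poppy, moss, fig.

6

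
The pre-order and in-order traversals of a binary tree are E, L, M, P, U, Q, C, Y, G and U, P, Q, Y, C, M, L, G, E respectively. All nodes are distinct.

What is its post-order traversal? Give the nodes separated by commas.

The first element of pre-order is the root; it splits in-order into left and right subtrees.
Root E: left subtree has 8 nodes {U, P, Q, Y, C, M, L, G}, right has 0 { }.
  Root L: left subtree has 6 nodes {U, P, Q, Y, C, M}, right has 1 {G}.
    Root M: left subtree has 5 nodes {U, P, Q, Y, C}, right has 0 { }.
      Root P: left subtree has 1 node {U}, right has 3 {Q, Y, C}.
        Root Q: left subtree has 0 nodes { }, right has 2 {Y, C}.
          Root C: left subtree has 1 node {Y}, right has 0 { }.

U, Y, C, Q, P, M, G, L, E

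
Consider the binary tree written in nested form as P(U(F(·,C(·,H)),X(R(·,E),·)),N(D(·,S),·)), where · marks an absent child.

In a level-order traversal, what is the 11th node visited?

Level-order visits nodes level by level from the root, left to right within each level.
Level 0: P
Level 1: U, N
Level 2: F, X, D
Level 3: C, R, S
Level 4: H, E
Full level-order sequence: P, U, N, F, X, D, C, R, S, H, E.

E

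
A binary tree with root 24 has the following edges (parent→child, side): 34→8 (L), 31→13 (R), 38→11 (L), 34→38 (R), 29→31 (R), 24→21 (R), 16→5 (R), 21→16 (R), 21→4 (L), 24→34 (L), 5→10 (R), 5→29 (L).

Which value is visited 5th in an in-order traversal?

In-order visits the left subtree, then the node, then the right subtree.
At 24: go left to 34.
  At 34: go left to 8.
    8 is a leaf — visit 8.
  Visit 34.
  At 34: go right to 38.
    At 38: go left to 11.
      11 is a leaf — visit 11.
    Visit 38.
    At 38: no right child.
Visit 24.
At 24: go right to 21.
  At 21: go left to 4.
    4 is a leaf — visit 4.
  Visit 21.
  At 21: go right to 16.
    At 16: no left child.
    Visit 16.
    At 16: go right to 5.
      At 5: go left to 29.
        At 29: no left child.
        Visit 29.
        At 29: go right to 31.
          At 31: no left child.
          Visit 31.
          At 31: go right to 13.
            13 is a leaf — visit 13.
      Visit 5.
      At 5: go right to 10.
        10 is a leaf — visit 10.
Full in-order sequence: 8, 34, 11, 38, 24, 4, 21, 16, 29, 31, 13, 5, 10.

24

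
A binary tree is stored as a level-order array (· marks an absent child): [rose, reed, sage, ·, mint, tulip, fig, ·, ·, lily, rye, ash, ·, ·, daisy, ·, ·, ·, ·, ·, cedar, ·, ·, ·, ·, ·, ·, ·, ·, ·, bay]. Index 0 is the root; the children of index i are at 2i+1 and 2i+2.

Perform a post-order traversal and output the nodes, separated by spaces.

cedar lily rye mint reed ash tulip bay daisy fig sage rose

Post-order visits the left subtree, then the right subtree, then the node.
At rose: go left to reed.
  At reed: no left child.
  At reed: go right to mint.
    At mint: go left to lily.
      At lily: no left child.
      At lily: go right to cedar.
        cedar is a leaf — visit cedar.
      Visit lily.
    At mint: go right to rye.
      rye is a leaf — visit rye.
    Visit mint.
  Visit reed.
At rose: go right to sage.
  At sage: go left to tulip.
    At tulip: go left to ash.
      ash is a leaf — visit ash.
    At tulip: no right child.
    Visit tulip.
  At sage: go right to fig.
    At fig: no left child.
    At fig: go right to daisy.
      At daisy: no left child.
      At daisy: go right to bay.
        bay is a leaf — visit bay.
      Visit daisy.
    Visit fig.
  Visit sage.
Visit rose.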